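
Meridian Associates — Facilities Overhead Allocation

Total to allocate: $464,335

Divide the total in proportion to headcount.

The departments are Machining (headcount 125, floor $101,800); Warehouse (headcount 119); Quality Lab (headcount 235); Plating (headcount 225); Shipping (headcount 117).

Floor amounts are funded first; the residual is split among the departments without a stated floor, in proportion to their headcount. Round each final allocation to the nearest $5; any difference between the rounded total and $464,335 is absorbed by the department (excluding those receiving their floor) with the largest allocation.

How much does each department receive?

Guaranteed amounts: Machining $101,800. Balance $362,535.
Balance split over remaining headcount 696: Warehouse 61,985.15 → $61,985; Quality Lab 122,407.65 → $122,410; Plating 117,198.81 → $117,200; Shipping 60,943.38 → $60,945.
Rounding difference −$5 applied to Quality Lab → $122,405.

Machining: $101,800 · Warehouse: $61,985 · Quality Lab: $122,405 · Plating: $117,200 · Shipping: $60,945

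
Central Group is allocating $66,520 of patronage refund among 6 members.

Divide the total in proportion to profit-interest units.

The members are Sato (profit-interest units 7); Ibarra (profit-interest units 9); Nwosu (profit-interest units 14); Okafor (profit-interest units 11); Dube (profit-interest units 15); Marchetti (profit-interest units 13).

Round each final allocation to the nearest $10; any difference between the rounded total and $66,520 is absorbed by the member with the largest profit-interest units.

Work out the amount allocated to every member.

Sato: $6,750 | Ibarra: $8,680 | Nwosu: $13,500 | Okafor: $10,600 | Dube: $14,460 | Marchetti: $12,530

Profit-interest units total: 7 + 9 + 14 + 11 + 15 + 13 = 69.
Pro-rata amounts: Sato 6,748.41; Ibarra 8,676.52; Nwosu 13,496.81; Okafor 10,604.64; Dube 14,460.87; Marchetti 12,532.75.
At nearest $10: Sato $6,750; Ibarra $8,680; Nwosu $13,500; Okafor $10,600; Dube $14,460; Marchetti $12,530. Sum = $66,520.
No rounding difference to absorb.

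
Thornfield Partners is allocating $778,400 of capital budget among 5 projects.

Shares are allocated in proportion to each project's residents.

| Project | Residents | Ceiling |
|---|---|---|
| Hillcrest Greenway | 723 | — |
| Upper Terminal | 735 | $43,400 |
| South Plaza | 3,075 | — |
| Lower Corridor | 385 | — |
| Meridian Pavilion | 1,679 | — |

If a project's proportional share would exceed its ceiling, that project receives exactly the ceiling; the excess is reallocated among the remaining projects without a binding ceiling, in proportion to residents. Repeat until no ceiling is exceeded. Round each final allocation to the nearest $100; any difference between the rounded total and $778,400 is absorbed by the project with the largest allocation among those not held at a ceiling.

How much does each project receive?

Combined residents = 6,597.
Pro-rata shares before constraints: Hillcrest Greenway 85,308.96; Upper Terminal 86,724.87; South Plaza 362,828.56; Lower Corridor 45,427.32; Meridian Pavilion 198,110.29.
Capped: Upper Terminal ($43,400); residual $735,000 reallocated over remaining residents 5,862.
Redistributed shares: Hillcrest Greenway 90,652.51 → $90,700; South Plaza 385,555.27 → $385,600; Lower Corridor 48,272.77 → $48,300; Meridian Pavilion 210,519.45 → $210,500.
Rounding difference −$100 applied to South Plaza → $385,500.

Hillcrest Greenway: $90,700 · Upper Terminal: $43,400 · South Plaza: $385,500 · Lower Corridor: $48,300 · Meridian Pavilion: $210,500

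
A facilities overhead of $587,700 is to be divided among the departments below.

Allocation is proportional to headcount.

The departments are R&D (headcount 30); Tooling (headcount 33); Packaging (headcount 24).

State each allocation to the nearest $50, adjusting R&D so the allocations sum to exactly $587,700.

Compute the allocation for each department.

Total headcount = 87.
Unrounded shares: R&D 30/87 × $587,700 = 202,655.17; Tooling 33/87 × $587,700 = 222,920.69; Packaging 24/87 × $587,700 = 162,124.14.
At nearest $50: R&D $202,650; Tooling $222,900; Packaging $162,100. Sum = $587,650.
Difference $587,700 − $587,650 = +$50 applied to R&D: R&D becomes $202,700.

R&D: $202,700 · Tooling: $222,900 · Packaging: $162,100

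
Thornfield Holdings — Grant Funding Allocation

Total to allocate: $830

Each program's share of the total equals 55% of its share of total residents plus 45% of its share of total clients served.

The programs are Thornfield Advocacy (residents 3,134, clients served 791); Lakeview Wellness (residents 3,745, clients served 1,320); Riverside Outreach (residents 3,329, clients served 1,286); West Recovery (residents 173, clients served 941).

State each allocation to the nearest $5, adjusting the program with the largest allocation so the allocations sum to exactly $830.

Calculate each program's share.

Thornfield Advocacy: $205 · Lakeview Wellness: $280 · Riverside Outreach: $255 · West Recovery: $90

Totals — residents 10,381, clients served 4,338.
Blended shares (55% residents + 45% clients served): Thornfield Advocacy 0.2481; Lakeview Wellness 0.3353; Riverside Outreach 0.3098; West Recovery 0.1068.
Pro-rata amounts: Thornfield Advocacy 205.92; Lakeview Wellness 278.34; Riverside Outreach 257.12; West Recovery 88.63.
After rounding ($5): Thornfield Advocacy $205; Lakeview Wellness $280; Riverside Outreach $255; West Recovery $90. Sum = $830.
Sum already equals the total — no adjustment.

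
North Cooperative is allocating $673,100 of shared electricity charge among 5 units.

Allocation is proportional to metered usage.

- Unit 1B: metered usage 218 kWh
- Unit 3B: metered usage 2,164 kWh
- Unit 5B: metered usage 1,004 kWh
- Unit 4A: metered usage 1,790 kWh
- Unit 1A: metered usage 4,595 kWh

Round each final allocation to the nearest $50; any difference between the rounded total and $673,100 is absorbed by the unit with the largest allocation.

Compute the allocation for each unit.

Sum of metered usage: 9,771.
Unrounded shares: Unit 1B 218/9,771 × $673,100 = 15,017.48; Unit 3B 2,164/9,771 × $673,100 = 149,072.60; Unit 5B 1,004/9,771 × $673,100 = 69,163.07; Unit 4A 1,790/9,771 × $673,100 = 123,308.67; Unit 1A 4,595/9,771 × $673,100 = 316,538.17.
After rounding ($50): Unit 1B $15,000; Unit 3B $149,050; Unit 5B $69,150; Unit 4A $123,300; Unit 1A $316,550. Sum = $673,050.
Difference $673,100 − $673,050 = +$50 applied to largest allocation (Unit 1A): Unit 1A becomes $316,600.

Unit 1B: $15,000 | Unit 3B: $149,050 | Unit 5B: $69,150 | Unit 4A: $123,300 | Unit 1A: $316,600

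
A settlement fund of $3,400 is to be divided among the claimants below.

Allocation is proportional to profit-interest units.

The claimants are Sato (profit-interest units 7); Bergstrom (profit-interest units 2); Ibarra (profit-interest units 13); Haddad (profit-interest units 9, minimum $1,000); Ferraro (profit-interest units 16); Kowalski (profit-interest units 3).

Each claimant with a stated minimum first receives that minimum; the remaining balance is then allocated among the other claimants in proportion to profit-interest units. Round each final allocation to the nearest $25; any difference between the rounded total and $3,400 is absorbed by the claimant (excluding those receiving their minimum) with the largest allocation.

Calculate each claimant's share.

Fund the minimums — Haddad $1,000. Residual $2,400.
Residual split over remaining profit-interest units 41: Sato 409.76 → $400; Bergstrom 117.07 → $125; Ibarra 760.98 → $750; Ferraro 936.59 → $925; Kowalski 175.61 → $175.
Rounding difference +$25 applied to Ferraro → $950.

Sato: $400 · Bergstrom: $125 · Ibarra: $750 · Haddad: $1,000 · Ferraro: $950 · Kowalski: $175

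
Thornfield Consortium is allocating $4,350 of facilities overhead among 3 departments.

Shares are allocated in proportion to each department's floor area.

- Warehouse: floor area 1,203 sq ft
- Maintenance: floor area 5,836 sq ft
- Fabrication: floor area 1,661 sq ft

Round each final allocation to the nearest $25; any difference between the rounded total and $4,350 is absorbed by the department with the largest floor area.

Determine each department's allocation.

Warehouse: $600; Maintenance: $2,925; Fabrication: $825

Sum of floor area: 1,203 + 5,836 + 1,661 = 8,700.
Unrounded shares: Warehouse 601.50; Maintenance 2,918.00; Fabrication 830.50.
At nearest $25: Warehouse $600; Maintenance $2,925; Fabrication $825. Sum = $4,350.
No rounding difference to absorb.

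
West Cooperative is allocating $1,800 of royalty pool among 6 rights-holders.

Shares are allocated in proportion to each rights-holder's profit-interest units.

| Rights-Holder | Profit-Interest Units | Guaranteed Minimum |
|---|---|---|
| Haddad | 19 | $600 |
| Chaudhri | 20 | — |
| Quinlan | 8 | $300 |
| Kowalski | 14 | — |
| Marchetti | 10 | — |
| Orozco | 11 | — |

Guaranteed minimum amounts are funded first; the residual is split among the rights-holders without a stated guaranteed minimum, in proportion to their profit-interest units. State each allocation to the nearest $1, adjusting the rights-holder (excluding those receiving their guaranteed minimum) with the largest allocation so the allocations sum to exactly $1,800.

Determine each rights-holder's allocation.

Haddad: $600; Chaudhri: $327; Quinlan: $300; Kowalski: $229; Marchetti: $164; Orozco: $180

Minimums first: Haddad $600; Quinlan $300. Balance $900.
Balance split over remaining profit-interest units 55: Chaudhri 327.27 → $327; Kowalski 229.09 → $229; Marchetti 163.64 → $164; Orozco 180.00 → $180.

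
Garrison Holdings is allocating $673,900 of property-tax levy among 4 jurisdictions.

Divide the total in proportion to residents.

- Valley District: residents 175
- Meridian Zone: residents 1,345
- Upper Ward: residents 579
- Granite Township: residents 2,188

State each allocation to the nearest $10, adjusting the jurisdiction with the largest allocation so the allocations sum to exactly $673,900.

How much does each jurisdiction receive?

Valley District: $27,510; Meridian Zone: $211,430; Upper Ward: $91,020; Granite Township: $343,940

Residents total: 4,287.
Pro-rata amounts: Valley District 175/4,287 × $673,900 = 27,509.33; Meridian Zone 1,345/4,287 × $673,900 = 211,428.85; Upper Ward 579/4,287 × $673,900 = 91,016.59; Granite Township 2,188/4,287 × $673,900 = 343,945.23.
Rounded to nearest $10: Valley District $27,510; Meridian Zone $211,430; Upper Ward $91,020; Granite Township $343,950. Sum = $673,910.
Difference $673,900 − $673,910 = −$10 applied to largest allocation (Granite Township): Granite Township becomes $343,940.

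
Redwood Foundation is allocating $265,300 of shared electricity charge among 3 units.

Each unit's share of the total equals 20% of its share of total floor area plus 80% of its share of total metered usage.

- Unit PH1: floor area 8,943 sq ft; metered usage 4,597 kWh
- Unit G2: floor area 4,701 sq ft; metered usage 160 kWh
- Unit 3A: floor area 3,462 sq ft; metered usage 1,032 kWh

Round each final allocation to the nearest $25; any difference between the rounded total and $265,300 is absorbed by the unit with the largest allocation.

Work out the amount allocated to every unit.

Totals — floor area 17,106, metered usage 5,789.
Blended shares (20% floor area + 80% metered usage): Unit PH1 0.7398; Unit G2 0.0771; Unit 3A 0.1831.
Pro-rata amounts: Unit PH1 196,277.85; Unit G2 20,447.75; Unit 3A 48,574.40.
At nearest $25: Unit PH1 $196,275; Unit G2 $20,450; Unit 3A $48,575. Sum = $265,300.
Rounded total matches; no reconciliation needed.

Unit PH1: $196,275 · Unit G2: $20,450 · Unit 3A: $48,575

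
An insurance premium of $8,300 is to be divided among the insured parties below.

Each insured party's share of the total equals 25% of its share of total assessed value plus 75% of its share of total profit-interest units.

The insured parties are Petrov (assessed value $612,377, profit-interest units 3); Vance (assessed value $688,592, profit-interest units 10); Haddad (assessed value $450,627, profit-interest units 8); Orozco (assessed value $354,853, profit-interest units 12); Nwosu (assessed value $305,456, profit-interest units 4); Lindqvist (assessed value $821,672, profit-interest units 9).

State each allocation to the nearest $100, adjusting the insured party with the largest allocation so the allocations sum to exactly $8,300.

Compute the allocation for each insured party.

Petrov: $800 · Vance: $1,800 · Haddad: $1,400 · Orozco: $1,900 · Nwosu: $700 · Lindqvist: $1,700

Assessed value total 3,233,577; profit-interest units total 46.
Blended shares (25% assessed value + 75% profit-interest units): Petrov 0.0963; Vance 0.2163; Haddad 0.1653; Orozco 0.2231; Nwosu 0.0888; Lindqvist 0.2103.
Proportional shares: Petrov 798.94; Vance 1,795.13; Haddad 1,371.78; Orozco 1,851.62; Nwosu 737.32; Lindqvist 1,745.21.
At nearest $100: Petrov $800; Vance $1,800; Haddad $1,400; Orozco $1,900; Nwosu $700; Lindqvist $1,700. Sum = $8,300.
Rounded total matches; no reconciliation needed.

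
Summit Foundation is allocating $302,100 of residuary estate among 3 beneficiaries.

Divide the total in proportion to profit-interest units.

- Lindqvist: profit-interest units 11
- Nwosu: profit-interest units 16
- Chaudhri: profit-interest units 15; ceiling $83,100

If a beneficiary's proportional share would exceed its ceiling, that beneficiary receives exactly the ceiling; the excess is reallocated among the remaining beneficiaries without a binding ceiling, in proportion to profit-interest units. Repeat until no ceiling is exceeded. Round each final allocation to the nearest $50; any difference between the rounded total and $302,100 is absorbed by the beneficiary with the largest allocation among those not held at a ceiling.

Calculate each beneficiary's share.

Total profit-interest units = 42.
Unconstrained shares: Lindqvist 79,121.43; Nwosu 115,085.71; Chaudhri 107,892.86.
Held at cap: Chaudhri ($83,100); balance $219,000 reallocated over remaining profit-interest units 27.
Remaining shares: Lindqvist 89,222.22 → $89,200; Nwosu 129,777.78 → $129,800.

Lindqvist: $89,200; Nwosu: $129,800; Chaudhri: $83,100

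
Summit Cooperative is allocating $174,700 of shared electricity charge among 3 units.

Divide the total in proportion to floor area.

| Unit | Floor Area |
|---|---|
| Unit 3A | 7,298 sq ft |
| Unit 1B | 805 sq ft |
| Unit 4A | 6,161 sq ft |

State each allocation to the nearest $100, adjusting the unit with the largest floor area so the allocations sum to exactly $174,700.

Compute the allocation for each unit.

Floor area total: 14,264.
Unrounded shares: Unit 3A 7,298/14,264 × $174,700 = 89,383.10; Unit 1B 805/14,264 × $174,700 = 9,859.33; Unit 4A 6,161/14,264 × $174,700 = 75,457.56.
At nearest $100: Unit 3A $89,400; Unit 1B $9,900; Unit 4A $75,500. Sum = $174,800.
Difference $174,700 − $174,800 = −$100 applied to largest floor area (Unit 3A): Unit 3A becomes $89,300.

Unit 3A: $89,300; Unit 1B: $9,900; Unit 4A: $75,500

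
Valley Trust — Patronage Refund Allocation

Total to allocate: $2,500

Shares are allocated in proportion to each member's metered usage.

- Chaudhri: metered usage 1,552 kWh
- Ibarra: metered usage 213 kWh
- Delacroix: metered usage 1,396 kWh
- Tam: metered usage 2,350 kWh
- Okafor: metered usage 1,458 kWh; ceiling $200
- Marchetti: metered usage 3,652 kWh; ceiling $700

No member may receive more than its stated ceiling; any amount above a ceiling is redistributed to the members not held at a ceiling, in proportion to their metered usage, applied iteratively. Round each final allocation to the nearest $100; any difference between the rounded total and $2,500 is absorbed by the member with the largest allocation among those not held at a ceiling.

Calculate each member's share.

Chaudhri: $500 · Ibarra: $100 · Delacroix: $400 · Tam: $600 · Okafor: $200 · Marchetti: $700

Combined metered usage = 10,621.
Proportional shares (ignoring caps): Chaudhri 365.31; Ibarra 50.14; Delacroix 328.59; Tam 553.15; Okafor 343.19; Marchetti 859.62.
Capped: Okafor ($200), Marchetti ($700); balance $1,600 reallocated over remaining metered usage 5,511.
Shares after redistribution: Chaudhri 450.59 → $500; Ibarra 61.84 → $100; Delacroix 405.30 → $400; Tam 682.27 → $700.
Rounding difference −$100 applied to Tam → $600.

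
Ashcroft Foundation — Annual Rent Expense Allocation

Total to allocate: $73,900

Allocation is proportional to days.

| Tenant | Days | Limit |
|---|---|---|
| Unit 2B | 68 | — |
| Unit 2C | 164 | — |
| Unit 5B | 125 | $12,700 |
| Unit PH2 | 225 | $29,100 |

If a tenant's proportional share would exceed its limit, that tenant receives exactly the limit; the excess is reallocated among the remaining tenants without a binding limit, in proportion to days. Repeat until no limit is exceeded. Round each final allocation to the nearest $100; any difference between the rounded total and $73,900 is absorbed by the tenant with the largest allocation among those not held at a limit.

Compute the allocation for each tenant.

Combined days = 582.
Pro-rata shares before constraints: Unit 2B 8,634.36; Unit 2C 20,824.05; Unit 5B 15,871.99; Unit PH2 28,569.59.
Held at cap: Unit 5B ($12,700); remaining pool $61,200 reallocated over remaining days 457.
Held at cap: Unit PH2 ($29,100); remaining pool $32,100 reallocated over remaining days 232.
Redistributed shares: Unit 2B 9,408.62 → $9,400; Unit 2C 22,691.38 → $22,700.

Unit 2B: $9,400 | Unit 2C: $22,700 | Unit 5B: $12,700 | Unit PH2: $29,100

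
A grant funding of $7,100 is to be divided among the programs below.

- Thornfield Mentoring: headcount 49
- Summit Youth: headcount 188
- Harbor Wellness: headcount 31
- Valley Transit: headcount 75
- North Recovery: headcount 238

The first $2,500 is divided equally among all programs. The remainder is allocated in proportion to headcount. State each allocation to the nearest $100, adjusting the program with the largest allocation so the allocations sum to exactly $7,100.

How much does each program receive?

Thornfield Mentoring: $900 | Summit Youth: $2,000 | Harbor Wellness: $700 | Valley Transit: $1,100 | North Recovery: $2,400

Equal tier: $2,500 ÷ 5 = $500 apiece.
Remainder $4,600 by headcount (total 581): Thornfield Mentoring 387.95 → $400; Summit Youth 1,488.47 → $1,500; Harbor Wellness 245.44 → $200; Valley Transit 593.80 → $600; North Recovery 1,884.34 → $1,900.
Totals: Thornfield Mentoring $500 + $400 = $900; Summit Youth $500 + $1,500 = $2,000; Harbor Wellness $500 + $200 = $700; Valley Transit $500 + $600 = $1,100; North Recovery $500 + $1,900 = $2,400.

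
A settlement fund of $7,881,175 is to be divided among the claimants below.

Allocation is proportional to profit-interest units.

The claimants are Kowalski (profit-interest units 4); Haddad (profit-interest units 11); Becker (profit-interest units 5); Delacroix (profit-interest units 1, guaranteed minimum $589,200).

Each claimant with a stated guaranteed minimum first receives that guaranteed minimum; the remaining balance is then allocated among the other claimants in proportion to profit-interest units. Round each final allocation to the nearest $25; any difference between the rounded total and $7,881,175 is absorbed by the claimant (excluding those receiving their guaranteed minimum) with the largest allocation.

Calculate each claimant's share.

Fund the minimums — Delacroix $589,200. Remaining pool $7,291,975.
Remaining pool split over remaining profit-interest units 20: Kowalski 1,458,395.00 → $1,458,400; Haddad 4,010,586.25 → $4,010,575; Becker 1,822,993.75 → $1,823,000.

Kowalski: $1,458,400 | Haddad: $4,010,575 | Becker: $1,823,000 | Delacroix: $589,200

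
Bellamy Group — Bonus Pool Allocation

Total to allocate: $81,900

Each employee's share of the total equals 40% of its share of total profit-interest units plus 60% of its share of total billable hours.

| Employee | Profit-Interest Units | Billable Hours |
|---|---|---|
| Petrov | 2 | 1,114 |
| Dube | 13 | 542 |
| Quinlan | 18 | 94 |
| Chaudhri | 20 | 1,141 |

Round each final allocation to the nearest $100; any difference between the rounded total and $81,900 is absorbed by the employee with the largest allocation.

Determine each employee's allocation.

Petrov: $20,200 · Dube: $17,200 · Quinlan: $12,700 · Chaudhri: $31,800

Profit-interest units total 53; billable hours total 2,891.
Combined weights (40% profit-interest units + 60% billable hours): Petrov 0.2463; Dube 0.2106; Quinlan 0.1554; Chaudhri 0.3877.
Unrounded shares: Petrov 20,171.53; Dube 17,248.16; Quinlan 12,723.81; Chaudhri 31,756.50.
At nearest $100: Petrov $20,200; Dube $17,200; Quinlan $12,700; Chaudhri $31,800. Sum = $81,900.
No rounding difference to absorb.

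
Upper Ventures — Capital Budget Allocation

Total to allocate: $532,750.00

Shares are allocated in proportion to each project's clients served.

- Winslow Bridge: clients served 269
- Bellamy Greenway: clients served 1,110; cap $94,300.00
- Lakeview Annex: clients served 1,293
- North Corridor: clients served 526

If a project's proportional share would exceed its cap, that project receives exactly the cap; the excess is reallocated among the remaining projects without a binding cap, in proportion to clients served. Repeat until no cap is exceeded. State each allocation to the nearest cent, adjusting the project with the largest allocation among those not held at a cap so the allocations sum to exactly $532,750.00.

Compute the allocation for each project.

Winslow Bridge: $56,486.14; Bellamy Greenway: $94,300.00; Lakeview Annex: $271,511.42; North Corridor: $110,452.44

Clients served total: 3,198.
Proportional shares (ignoring caps): Winslow Bridge 44,812.3046; Bellamy Greenway 184,913.2270; Lakeview Annex 215,398.9212; North Corridor 87,625.5472.
Capped: Bellamy Greenway ($94,300.00); balance $438,450.00 reallocated over remaining clients served 2,088.
Shares after redistribution: Winslow Bridge 56,486.1351 → $56,486.14; Lakeview Annex 271,511.4224 → $271,511.42; North Corridor 110,452.4425 → $110,452.44.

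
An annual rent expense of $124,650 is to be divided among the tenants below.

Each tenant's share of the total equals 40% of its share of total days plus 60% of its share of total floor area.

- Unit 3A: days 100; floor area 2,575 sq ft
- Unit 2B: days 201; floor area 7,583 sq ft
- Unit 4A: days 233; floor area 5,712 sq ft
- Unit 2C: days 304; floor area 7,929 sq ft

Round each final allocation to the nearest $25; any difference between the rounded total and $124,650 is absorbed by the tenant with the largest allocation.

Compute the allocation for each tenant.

Days total 838; floor area total 23,799.
Composite weights (40% days + 60% floor area): Unit 3A 0.1127; Unit 2B 0.2871; Unit 4A 0.2552; Unit 2C 0.3450.
Raw shares: Unit 3A 14,042.00; Unit 2B 35,789.36; Unit 4A 31,813.58; Unit 2C 43,005.07.
After rounding ($25): Unit 3A $14,050; Unit 2B $35,800; Unit 4A $31,825; Unit 2C $43,000. Sum = $124,675.
Difference $124,650 − $124,675 = −$25 applied to largest allocation (Unit 2C): Unit 2C becomes $42,975.

Unit 3A: $14,050 | Unit 2B: $35,800 | Unit 4A: $31,825 | Unit 2C: $42,975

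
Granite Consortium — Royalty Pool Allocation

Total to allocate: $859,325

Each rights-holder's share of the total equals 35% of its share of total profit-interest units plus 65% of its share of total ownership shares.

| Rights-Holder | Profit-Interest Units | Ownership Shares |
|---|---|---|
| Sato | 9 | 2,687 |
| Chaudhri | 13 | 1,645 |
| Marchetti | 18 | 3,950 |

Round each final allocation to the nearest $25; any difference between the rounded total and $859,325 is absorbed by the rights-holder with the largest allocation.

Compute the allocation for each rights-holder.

Sato: $248,900; Chaudhri: $208,700; Marchetti: $401,725

Totals — profit-interest units 40, ownership shares 8,282.
Combined weights (35% profit-interest units + 65% ownership shares): Sato 0.2896; Chaudhri 0.2429; Marchetti 0.4675.
Pro-rata amounts: Sato 248,890.64; Chaudhri 208,691.62; Marchetti 401,742.74.
Rounded to nearest $25: Sato $248,900; Chaudhri $208,700; Marchetti $401,750. Sum = $859,350.
Difference $859,325 − $859,350 = −$25 applied to largest allocation (Marchetti): Marchetti becomes $401,725.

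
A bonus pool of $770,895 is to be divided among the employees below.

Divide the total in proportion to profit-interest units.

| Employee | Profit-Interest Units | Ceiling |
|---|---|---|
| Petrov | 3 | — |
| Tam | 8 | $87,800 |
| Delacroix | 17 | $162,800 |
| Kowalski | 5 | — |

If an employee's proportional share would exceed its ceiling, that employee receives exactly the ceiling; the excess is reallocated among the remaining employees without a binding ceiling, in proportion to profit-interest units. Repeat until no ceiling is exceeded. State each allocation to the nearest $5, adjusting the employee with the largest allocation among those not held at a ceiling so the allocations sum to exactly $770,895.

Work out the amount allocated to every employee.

Profit-interest units total: 33.
Pro-rata shares before constraints: Petrov 70,081.36; Tam 186,883.64; Delacroix 397,127.73; Kowalski 116,802.27.
Cap binds for Tam ($87,800), Delacroix ($162,800); remaining pool $520,295 reallocated over remaining profit-interest units 8.
Redistributed shares: Petrov 195,110.62 → $195,110; Kowalski 325,184.38 → $325,185.

Petrov: $195,110; Tam: $87,800; Delacroix: $162,800; Kowalski: $325,185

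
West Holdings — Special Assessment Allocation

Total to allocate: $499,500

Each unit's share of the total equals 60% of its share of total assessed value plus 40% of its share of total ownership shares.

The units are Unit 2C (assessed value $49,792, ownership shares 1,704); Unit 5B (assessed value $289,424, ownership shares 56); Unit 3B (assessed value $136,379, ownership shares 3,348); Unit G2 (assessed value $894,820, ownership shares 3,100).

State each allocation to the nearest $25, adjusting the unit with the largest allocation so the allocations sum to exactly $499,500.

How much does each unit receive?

Unit 2C: $52,375; Unit 5B: $64,650; Unit 3B: $111,325; Unit G2: $271,150

Totals — assessed value 1,370,415, ownership shares 8,208.
Combined weights (60% assessed value + 40% ownership shares): Unit 2C 0.1048; Unit 5B 0.1294; Unit 3B 0.2229; Unit G2 0.5428.
Unrounded shares: Unit 2C 52,368.10; Unit 5B 64,658.13; Unit 3B 111,322.48; Unit G2 271,151.29.
Rounded to nearest $25: Unit 2C $52,375; Unit 5B $64,650; Unit 3B $111,325; Unit G2 $271,150. Sum = $499,500.
No rounding difference to absorb.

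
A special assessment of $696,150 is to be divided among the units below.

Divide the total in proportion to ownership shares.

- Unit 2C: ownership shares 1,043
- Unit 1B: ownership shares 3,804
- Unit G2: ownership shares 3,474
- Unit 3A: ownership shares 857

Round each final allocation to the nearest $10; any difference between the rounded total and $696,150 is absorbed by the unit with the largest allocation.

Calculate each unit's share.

Ownership shares total: 9,178.
Unrounded shares: Unit 2C 1,043/9,178 × $696,150 = 79,111.40; Unit 1B 3,804/9,178 × $696,150 = 288,532.86; Unit G2 3,474/9,178 × $696,150 = 263,502.41; Unit 3A 857/9,178 × $696,150 = 65,003.33.
At nearest $10: Unit 2C $79,110; Unit 1B $288,530; Unit G2 $263,500; Unit 3A $65,000. Sum = $696,140.
Difference $696,150 − $696,140 = +$10 applied to largest allocation (Unit 1B): Unit 1B becomes $288,540.

Unit 2C: $79,110 · Unit 1B: $288,540 · Unit G2: $263,500 · Unit 3A: $65,000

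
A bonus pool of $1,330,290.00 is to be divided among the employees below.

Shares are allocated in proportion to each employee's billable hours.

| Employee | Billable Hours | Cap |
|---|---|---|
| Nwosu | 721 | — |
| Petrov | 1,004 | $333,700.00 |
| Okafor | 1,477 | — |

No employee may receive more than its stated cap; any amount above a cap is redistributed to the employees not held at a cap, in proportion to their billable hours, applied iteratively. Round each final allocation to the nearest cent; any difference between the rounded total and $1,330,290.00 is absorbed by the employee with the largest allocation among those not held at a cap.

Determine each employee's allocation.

Combined billable hours = 3,202.
Pro-rata shares before constraints: Nwosu 299,543.7508; Petrov 417,117.7889; Okafor 613,628.4603.
Held at cap: Petrov ($333,700.00); balance $996,590.00 reallocated over remaining billable hours 2,198.
Remaining shares: Nwosu 326,906.9108 → $326,906.91; Okafor 669,683.0892 → $669,683.09.

Nwosu: $326,906.91 · Petrov: $333,700.00 · Okafor: $669,683.09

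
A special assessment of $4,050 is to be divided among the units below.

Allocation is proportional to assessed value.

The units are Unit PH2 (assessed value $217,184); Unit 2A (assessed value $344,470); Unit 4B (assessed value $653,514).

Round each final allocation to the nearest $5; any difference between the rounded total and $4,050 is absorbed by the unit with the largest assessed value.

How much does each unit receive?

Total assessed value = 217,184 + 344,470 + 653,514 = 1,215,168.
Unrounded shares: Unit PH2 723.85; Unit 2A 1,148.07; Unit 4B 2,178.08.
Rounded to nearest $5: Unit PH2 $725; Unit 2A $1,150; Unit 4B $2,180. Sum = $4,055.
Difference $4,050 − $4,055 = −$5 applied to largest assessed value (Unit 4B): Unit 4B becomes $2,175.

Unit PH2: $725 | Unit 2A: $1,150 | Unit 4B: $2,175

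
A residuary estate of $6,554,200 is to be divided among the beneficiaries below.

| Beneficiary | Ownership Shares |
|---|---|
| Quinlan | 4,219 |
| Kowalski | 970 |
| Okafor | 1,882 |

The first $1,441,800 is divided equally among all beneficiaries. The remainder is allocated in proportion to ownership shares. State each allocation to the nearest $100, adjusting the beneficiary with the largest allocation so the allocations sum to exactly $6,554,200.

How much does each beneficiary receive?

$1,441,800 shared equally gives $480,600 per beneficiary.
Remainder $5,112,400 by ownership shares (total 7,071): Quinlan 3,050,376.98 → $3,050,400; Kowalski 701,319.19 → $701,300; Okafor 1,360,703.83 → $1,360,700.
Totals: Quinlan $480,600 + $3,050,400 = $3,531,000; Kowalski $480,600 + $701,300 = $1,181,900; Okafor $480,600 + $1,360,700 = $1,841,300.

Quinlan: $3,531,000 · Kowalski: $1,181,900 · Okafor: $1,841,300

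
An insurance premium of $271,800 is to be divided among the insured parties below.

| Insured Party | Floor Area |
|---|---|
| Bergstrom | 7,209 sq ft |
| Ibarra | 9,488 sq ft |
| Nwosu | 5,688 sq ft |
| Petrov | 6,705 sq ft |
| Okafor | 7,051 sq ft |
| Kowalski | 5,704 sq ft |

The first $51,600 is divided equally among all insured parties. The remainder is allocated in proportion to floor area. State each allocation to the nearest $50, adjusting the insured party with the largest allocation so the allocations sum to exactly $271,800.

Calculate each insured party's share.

Bergstrom: $46,550; Ibarra: $58,500; Nwosu: $38,550; Petrov: $43,900; Okafor: $45,700; Kowalski: $38,600

Equal tier: $51,600 ÷ 6 = $8,600 apiece.
Remainder $220,200 by floor area (total 41,845): Bergstrom 37,935.76 → $37,950; Ibarra 49,928.49 → $49,950; Nwosu 29,931.83 → $29,950; Petrov 35,283.57 → $35,300; Okafor 37,104.32 → $37,100; Kowalski 30,016.03 → $30,000.
Rounding difference −$50 on remainder applied to Ibarra.
Totals: Bergstrom $8,600 + $37,950 = $46,550; Ibarra $8,600 + $49,900 = $58,500; Nwosu $8,600 + $29,950 = $38,550; Petrov $8,600 + $35,300 = $43,900; Okafor $8,600 + $37,100 = $45,700; Kowalski $8,600 + $30,000 = $38,600.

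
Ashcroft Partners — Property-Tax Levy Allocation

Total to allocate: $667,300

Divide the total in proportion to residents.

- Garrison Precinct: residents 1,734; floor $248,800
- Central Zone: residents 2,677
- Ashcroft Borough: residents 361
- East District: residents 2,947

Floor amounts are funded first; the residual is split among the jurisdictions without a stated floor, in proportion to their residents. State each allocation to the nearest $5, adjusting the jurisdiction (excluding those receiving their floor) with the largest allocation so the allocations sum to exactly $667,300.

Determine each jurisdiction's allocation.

Guaranteed amounts: Garrison Precinct $248,800. Residual $418,500.
Residual split over remaining residents 5,985: Central Zone 187,188.72 → $187,190; Ashcroft Borough 25,242.86 → $25,245; East District 206,068.42 → $206,070.
Rounding difference −$5 applied to East District → $206,065.

Garrison Precinct: $248,800 | Central Zone: $187,190 | Ashcroft Borough: $25,245 | East District: $206,065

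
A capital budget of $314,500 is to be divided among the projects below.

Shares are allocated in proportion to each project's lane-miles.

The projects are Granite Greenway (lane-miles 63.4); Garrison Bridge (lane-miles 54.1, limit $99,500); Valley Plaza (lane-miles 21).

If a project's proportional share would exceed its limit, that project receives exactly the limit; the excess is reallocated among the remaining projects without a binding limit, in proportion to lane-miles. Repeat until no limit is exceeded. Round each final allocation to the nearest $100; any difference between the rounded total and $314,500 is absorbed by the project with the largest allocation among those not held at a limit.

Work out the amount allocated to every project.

Total lane-miles = 138.5.
Proportional shares (ignoring caps): Granite Greenway 143,966.06; Garrison Bridge 122,848.01; Valley Plaza 47,685.92.
Held at cap: Garrison Bridge ($99,500); remaining pool $215,000 reallocated over remaining lane-miles 84.4.
Shares after redistribution: Granite Greenway 161,504.74 → $161,500; Valley Plaza 53,495.26 → $53,500.

Granite Greenway: $161,500 · Garrison Bridge: $99,500 · Valley Plaza: $53,500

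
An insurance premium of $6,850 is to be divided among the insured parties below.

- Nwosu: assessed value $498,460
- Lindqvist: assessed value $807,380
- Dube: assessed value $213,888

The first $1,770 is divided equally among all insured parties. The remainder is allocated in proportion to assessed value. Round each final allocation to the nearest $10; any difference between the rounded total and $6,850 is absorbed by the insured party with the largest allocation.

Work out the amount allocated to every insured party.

Nwosu: $2,260 · Lindqvist: $3,290 · Dube: $1,300

Equal tier: $1,770 ÷ 3 = $590 apiece.
Remainder $5,080 by assessed value (total 1,519,728): Nwosu 1,666.20 → $1,670; Lindqvist 2,698.83 → $2,700; Dube 714.96 → $710.
Totals: Nwosu $590 + $1,670 = $2,260; Lindqvist $590 + $2,700 = $3,290; Dube $590 + $710 = $1,300.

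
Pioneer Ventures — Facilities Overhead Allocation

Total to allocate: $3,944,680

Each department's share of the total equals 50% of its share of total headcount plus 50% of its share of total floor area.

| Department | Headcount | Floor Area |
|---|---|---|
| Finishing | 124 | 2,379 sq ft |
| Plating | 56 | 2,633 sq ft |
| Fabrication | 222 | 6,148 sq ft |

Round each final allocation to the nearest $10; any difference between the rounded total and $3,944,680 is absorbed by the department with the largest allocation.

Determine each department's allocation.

Headcount total 402; floor area total 11,160.
Composite weights (50% headcount + 50% floor area): Finishing 0.2608; Plating 0.1876; Fabrication 0.5516.
Raw shares: Finishing 1,028,831.23; Plating 740,091.75; Fabrication 2,175,757.02.
After rounding ($10): Finishing $1,028,830; Plating $740,090; Fabrication $2,175,760. Sum = $3,944,680.
Sum already equals the total — no adjustment.

Finishing: $1,028,830 · Plating: $740,090 · Fabrication: $2,175,760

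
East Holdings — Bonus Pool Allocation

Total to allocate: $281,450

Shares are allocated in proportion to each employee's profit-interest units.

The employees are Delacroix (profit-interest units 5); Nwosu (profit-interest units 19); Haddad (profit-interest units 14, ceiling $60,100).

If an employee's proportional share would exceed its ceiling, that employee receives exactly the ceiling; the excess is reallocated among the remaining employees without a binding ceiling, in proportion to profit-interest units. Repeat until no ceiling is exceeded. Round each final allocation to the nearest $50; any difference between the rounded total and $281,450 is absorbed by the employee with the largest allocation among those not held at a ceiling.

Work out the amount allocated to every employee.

Profit-interest units total: 38.
Unconstrained shares: Delacroix 37,032.89; Nwosu 140,725.00; Haddad 103,692.11.
Cap binds for Haddad ($60,100); balance $221,350 reallocated over remaining profit-interest units 24.
Shares after redistribution: Delacroix 46,114.58 → $46,100; Nwosu 175,235.42 → $175,250.

Delacroix: $46,100 | Nwosu: $175,250 | Haddad: $60,100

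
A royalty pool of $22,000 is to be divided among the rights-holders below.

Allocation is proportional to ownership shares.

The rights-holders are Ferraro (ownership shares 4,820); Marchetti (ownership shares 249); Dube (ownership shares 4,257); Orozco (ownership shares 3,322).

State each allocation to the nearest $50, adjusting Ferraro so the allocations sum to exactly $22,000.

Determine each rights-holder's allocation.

Sum of ownership shares: 12,648.
Unrounded shares: Ferraro 4,820/12,648 × $22,000 = 8,383.93; Marchetti 249/12,648 × $22,000 = 433.11; Dube 4,257/12,648 × $22,000 = 7,404.65; Orozco 3,322/12,648 × $22,000 = 5,778.30.
Rounded to nearest $50: Ferraro $8,400; Marchetti $450; Dube $7,400; Orozco $5,800. Sum = $22,050.
Difference $22,000 − $22,050 = −$50 applied to Ferraro: Ferraro becomes $8,350.

Ferraro: $8,350 · Marchetti: $450 · Dube: $7,400 · Orozco: $5,800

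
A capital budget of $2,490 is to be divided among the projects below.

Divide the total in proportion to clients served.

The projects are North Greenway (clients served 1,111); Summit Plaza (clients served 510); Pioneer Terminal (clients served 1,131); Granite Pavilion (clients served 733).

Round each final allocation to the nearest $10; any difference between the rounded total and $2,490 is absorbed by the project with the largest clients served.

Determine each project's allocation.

Clients served total: 3,485.
Unrounded shares: North Greenway 1,111/3,485 × $2,490 = 793.80; Summit Plaza 510/3,485 × $2,490 = 364.39; Pioneer Terminal 1,131/3,485 × $2,490 = 808.09; Granite Pavilion 733/3,485 × $2,490 = 523.72.
After rounding ($10): North Greenway $790; Summit Plaza $360; Pioneer Terminal $810; Granite Pavilion $520. Sum = $2,480.
Difference $2,490 − $2,480 = +$10 applied to largest clients served (Pioneer Terminal): Pioneer Terminal becomes $820.

North Greenway: $790; Summit Plaza: $360; Pioneer Terminal: $820; Granite Pavilion: $520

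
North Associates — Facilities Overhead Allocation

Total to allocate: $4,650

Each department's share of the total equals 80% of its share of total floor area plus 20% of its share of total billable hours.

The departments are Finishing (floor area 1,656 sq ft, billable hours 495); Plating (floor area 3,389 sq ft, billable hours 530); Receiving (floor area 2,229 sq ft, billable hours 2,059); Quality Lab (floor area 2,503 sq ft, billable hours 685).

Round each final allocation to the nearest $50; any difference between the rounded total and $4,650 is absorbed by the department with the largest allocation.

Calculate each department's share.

Floor area total 9,777; billable hours total 3,769.
Blended shares (80% floor area + 20% billable hours): Finishing 0.1618; Plating 0.3054; Receiving 0.2916; Quality Lab 0.2412.
Unrounded shares: Finishing 752.22; Plating 1,420.24; Receiving 1,356.16; Quality Lab 1,121.38.
Rounded to nearest $50: Finishing $750; Plating $1,400; Receiving $1,350; Quality Lab $1,100. Sum = $4,600.
Difference $4,650 − $4,600 = +$50 applied to largest allocation (Plating): Plating becomes $1,450.

Finishing: $750 | Plating: $1,450 | Receiving: $1,350 | Quality Lab: $1,100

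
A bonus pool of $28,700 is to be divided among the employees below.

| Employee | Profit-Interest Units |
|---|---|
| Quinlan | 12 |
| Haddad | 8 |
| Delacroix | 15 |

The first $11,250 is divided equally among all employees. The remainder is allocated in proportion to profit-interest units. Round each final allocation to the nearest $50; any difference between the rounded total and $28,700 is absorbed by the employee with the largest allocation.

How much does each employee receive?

First tranche $11,250 split equally: $3,750 each.
Remainder $17,450 by profit-interest units (total 35): Quinlan 5,982.86 → $6,000; Haddad 3,988.57 → $4,000; Delacroix 7,478.57 → $7,500.
Rounding difference −$50 on remainder applied to Delacroix.
Totals: Quinlan $3,750 + $6,000 = $9,750; Haddad $3,750 + $4,000 = $7,750; Delacroix $3,750 + $7,450 = $11,200.

Quinlan: $9,750; Haddad: $7,750; Delacroix: $11,200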